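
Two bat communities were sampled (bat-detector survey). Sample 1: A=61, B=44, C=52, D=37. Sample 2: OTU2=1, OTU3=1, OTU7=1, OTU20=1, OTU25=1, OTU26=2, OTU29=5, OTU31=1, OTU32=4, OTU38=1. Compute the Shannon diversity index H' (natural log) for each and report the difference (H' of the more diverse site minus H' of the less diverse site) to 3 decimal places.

0.689

Sample 1: N=194, proportions 0.314433, 0.226804, 0.268041, 0.190722, giving H' = 1.369218 (working shown to 6 dp, full precision carried).
Sample 2: N=18, proportions 0.055556, 0.055556, 0.055556, 0.055556, 0.055556, 0.111111, 0.277778, 0.055556, 0.222222, 0.055556, giving H' = 2.058224.
Difference = |1.369218 − 2.058224| = 0.689006, i.e. 0.689 to 3 decimal places.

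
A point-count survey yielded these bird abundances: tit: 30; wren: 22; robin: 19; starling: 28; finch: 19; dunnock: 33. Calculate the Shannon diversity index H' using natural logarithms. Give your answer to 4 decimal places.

1.7682

Total N = 30+22+19+28+19+33 = 151, so the proportions are 0.198675, 0.145695, 0.125828, 0.18543, 0.125828, 0.218543 (working shown to 6 dp, full precision carried).
Each pᵢ ln pᵢ term: 0.198675×(-1.616082)=-0.321076, 0.145695×(-1.926237)=-0.280644, 0.125828×(-2.072841)=-0.260821, 0.18543×(-1.685075)=-0.312464, 0.125828×(-2.072841)=-0.260821, 0.218543×(-1.520772)=-0.332354.
Sum = -1.768180, so H' = 1.7682.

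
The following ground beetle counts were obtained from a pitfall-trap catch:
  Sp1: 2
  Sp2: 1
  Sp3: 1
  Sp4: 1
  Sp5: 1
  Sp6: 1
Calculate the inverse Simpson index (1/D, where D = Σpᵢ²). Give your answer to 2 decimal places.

Total N = 2+1+1+1+1+1 = 7, so the proportions are 0.285714, 0.142857, 0.142857, 0.142857, 0.142857, 0.142857 (working shown to 6 dp, full precision carried).
D = 0.285714² + 0.142857² + 0.142857² + 0.142857² + 0.142857² + 0.142857² = 0.081633 + 0.020408 + 0.020408 + 0.020408 + 0.020408 + 0.020408 = 0.183673.
So 1/D = 5.4444, i.e. 5.44 to 2 decimal places.

5.44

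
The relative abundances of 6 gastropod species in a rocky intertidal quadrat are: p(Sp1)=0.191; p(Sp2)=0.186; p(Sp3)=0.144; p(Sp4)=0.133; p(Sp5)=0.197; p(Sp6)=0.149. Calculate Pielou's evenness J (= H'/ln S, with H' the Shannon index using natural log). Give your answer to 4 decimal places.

0.9935

H' = −Σ pᵢ ln pᵢ = −((-0.316197) + (-0.312854) + (-0.279064) + (-0.268315) + (-0.320037) + (-0.283668)) = 1.780133 (working shown to 6 dp, full precision carried).
With S = 6 species, ln S = 1.791759, so J = 1.780133/1.791759 = 0.993511, i.e. 0.9935 to 4 decimal places.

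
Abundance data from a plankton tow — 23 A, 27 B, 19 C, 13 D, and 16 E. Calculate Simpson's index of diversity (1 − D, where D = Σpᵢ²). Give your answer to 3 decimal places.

Total N = 23+27+19+13+16 = 98, so the proportions are 0.23469, 0.27551, 0.19388, 0.13265, 0.16327 (working shown to 5 dp, full precision carried).
D = 0.23469² + 0.27551² + 0.19388² + 0.13265² + 0.16327² = 0.05508 + 0.07591 + 0.03759 + 0.01760 + 0.02666 = 0.21283.
So 1 − D = 0.78717, i.e. 0.787 to 3 decimal places.

0.787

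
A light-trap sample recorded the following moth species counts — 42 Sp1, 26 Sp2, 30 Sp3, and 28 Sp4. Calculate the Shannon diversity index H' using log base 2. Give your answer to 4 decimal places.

1.9733

Total N = 42+26+30+28 = 126, so the proportions are 0.333333, 0.206349, 0.238095, 0.222222 (working shown to 6 dp, full precision carried).
Each pᵢ log₂ pᵢ term: 0.333333×(-1.584963)=-0.528321, 0.206349×(-2.276840)=-0.469824, 0.238095×(-2.070389)=-0.492950, 0.222222×(-2.169925)=-0.482206.
Sum = -1.973300, so H' = 1.9733.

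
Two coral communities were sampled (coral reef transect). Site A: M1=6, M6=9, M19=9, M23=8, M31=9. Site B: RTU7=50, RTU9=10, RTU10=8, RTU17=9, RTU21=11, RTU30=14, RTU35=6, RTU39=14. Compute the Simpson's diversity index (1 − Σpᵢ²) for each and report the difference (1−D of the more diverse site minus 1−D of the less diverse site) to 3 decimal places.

0.017

Site A: N=41, proportions 0.146341, 0.219512, 0.219512, 0.195122, 0.219512, giving 1−D = 0.795955 (working shown to 6 dp, full precision carried).
Site B: N=122, proportions 0.409836, 0.081967, 0.065574, 0.07377, 0.090164, 0.114754, 0.04918, 0.114754, giving 1−D = 0.778689.
Difference = |0.795955 − 0.778689| = 0.017266, i.e. 0.017 to 3 decimal places.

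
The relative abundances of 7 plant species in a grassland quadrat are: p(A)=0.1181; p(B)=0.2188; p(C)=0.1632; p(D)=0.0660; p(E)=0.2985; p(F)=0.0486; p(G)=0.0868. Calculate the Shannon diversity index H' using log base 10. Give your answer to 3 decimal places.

0.773

Each pᵢ log₁₀ pᵢ term (working shown to 5 dp, full precision carried): 0.1181×(-0.92775)=-0.10957, 0.2188×(-0.65995)=-0.14440, 0.1632×(-0.78728)=-0.12848, 0.066×(-1.18046)=-0.07791, 0.2985×(-0.52506)=-0.15673, 0.0486×(-1.31336)=-0.06383, 0.0868×(-1.06148)=-0.09214.
Sum = -0.77305, so H' = 0.773.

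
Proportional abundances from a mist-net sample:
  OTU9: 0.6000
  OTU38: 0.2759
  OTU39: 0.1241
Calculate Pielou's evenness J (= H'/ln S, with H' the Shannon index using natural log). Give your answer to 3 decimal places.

H' = −Σ pᵢ ln pᵢ = −((-0.30650) + (-0.35528) + (-0.25896)) = 0.92073 (working shown to 5 dp, full precision carried).
With S = 3 species, ln S = 1.09861, so J = 0.92073/1.09861 = 0.83809, i.e. 0.838 to 3 decimal places.

0.838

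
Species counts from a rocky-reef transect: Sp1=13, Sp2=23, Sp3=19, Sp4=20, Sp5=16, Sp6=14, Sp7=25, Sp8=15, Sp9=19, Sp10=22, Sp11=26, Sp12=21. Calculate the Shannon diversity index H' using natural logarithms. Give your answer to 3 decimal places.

2.463

Total N = 13+23+19+20+16+14+25+15+19+22+26+21 = 233, so the proportions are 0.05579, 0.09871, 0.08155, 0.08584, 0.06867, 0.06009, 0.1073, 0.06438, 0.08155, 0.09442, 0.11159, 0.09013 (working shown to 5 dp, full precision carried).
Each pᵢ ln pᵢ term: 0.05579×(-2.88609)=-0.16103, 0.09871×(-2.31554)=-0.22857, 0.08155×(-2.50660)=-0.20440, 0.08584×(-2.45531)=-0.21076, 0.06867×(-2.67845)=-0.18393, 0.06009×(-2.81198)=-0.16896, 0.1073×(-2.23216)=-0.23950, 0.06438×(-2.74299)=-0.17659, 0.08155×(-2.50660)=-0.20440, 0.09442×(-2.36000)=-0.22283, 0.11159×(-2.19294)=-0.24471, 0.09013×(-2.40652)=-0.21690.
Sum = -2.46257, so H' = 2.463.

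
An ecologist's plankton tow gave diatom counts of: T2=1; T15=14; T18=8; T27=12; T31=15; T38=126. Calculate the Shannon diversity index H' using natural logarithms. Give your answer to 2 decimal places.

1.00

Total N = 1+14+8+12+15+126 = 176, so the proportions are 0.0057, 0.0795, 0.0455, 0.0682, 0.0852, 0.7159 (working shown to 4 dp, full precision carried).
Each pᵢ ln pᵢ term: 0.0057×(-5.1705)=-0.0294, 0.0795×(-2.5314)=-0.2014, 0.0455×(-3.0910)=-0.1405, 0.0682×(-2.6856)=-0.1831, 0.0852×(-2.4624)=-0.2099, 0.7159×(-0.3342)=-0.2393.
Sum = -1.0035, so H' = 1.00.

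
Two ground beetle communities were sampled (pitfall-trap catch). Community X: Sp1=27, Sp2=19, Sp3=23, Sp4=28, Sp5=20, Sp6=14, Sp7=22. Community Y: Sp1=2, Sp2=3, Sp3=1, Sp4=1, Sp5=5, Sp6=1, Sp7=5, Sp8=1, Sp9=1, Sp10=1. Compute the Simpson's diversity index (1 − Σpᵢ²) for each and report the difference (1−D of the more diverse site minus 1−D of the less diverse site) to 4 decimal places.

0.0077

Community X: N=153, proportions 0.176471, 0.124183, 0.150327, 0.183007, 0.130719, 0.091503, 0.143791, giving 1−D = 0.851211 (working shown to 6 dp, full precision carried).
Community Y: N=21, proportions 0.095238, 0.142857, 0.047619, 0.047619, 0.238095, 0.047619, 0.238095, 0.047619, 0.047619, 0.047619, giving 1−D = 0.843537.
Difference = |0.851211 − 0.843537| = 0.007674, i.e. 0.0077 to 4 decimal places.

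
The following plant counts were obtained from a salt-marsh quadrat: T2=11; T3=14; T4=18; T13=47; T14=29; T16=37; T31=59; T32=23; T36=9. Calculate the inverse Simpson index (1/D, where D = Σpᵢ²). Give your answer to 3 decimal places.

6.667

Total N = 11+14+18+47+29+37+59+23+9 = 247, so the proportions are 0.0445344, 0.0566802, 0.0728745, 0.1902834, 0.1174089, 0.1497976, 0.2388664, 0.0931174, 0.0364372 (working shown to 7 dp, full precision carried).
D = 0.0445344² + 0.0566802² + 0.0728745² + 0.1902834² + 0.1174089² + 0.1497976² + 0.2388664² + 0.0931174² + 0.0364372² = 0.0019833 + 0.0032126 + 0.0053107 + 0.0362078 + 0.0137849 + 0.0224393 + 0.0570572 + 0.0086709 + 0.0013277 = 0.1499943.
So 1/D = 6.66692, i.e. 6.667 to 3 decimal places.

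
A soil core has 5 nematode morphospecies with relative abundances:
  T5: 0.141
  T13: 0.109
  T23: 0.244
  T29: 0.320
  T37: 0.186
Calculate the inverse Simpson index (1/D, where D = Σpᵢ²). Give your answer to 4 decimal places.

4.3803

D = 0.141² + 0.109² + 0.244² + 0.32² + 0.186² = 0.01988100 + 0.01188100 + 0.05953600 + 0.10240000 + 0.03459600 = 0.22829400 (working shown to 8 dp, full precision carried).
So 1/D = 4.380317, i.e. 4.3803 to 4 decimal places.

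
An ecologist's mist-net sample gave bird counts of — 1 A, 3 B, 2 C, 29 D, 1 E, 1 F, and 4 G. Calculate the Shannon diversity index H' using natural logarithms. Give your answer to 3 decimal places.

1.082

Total N = 1+3+2+29+1+1+4 = 41, so the proportions are 0.02439, 0.07317, 0.04878, 0.70732, 0.02439, 0.02439, 0.09756 (working shown to 5 dp, full precision carried).
Each pᵢ ln pᵢ term: 0.02439×(-3.71357)=-0.09057, 0.07317×(-2.61496)=-0.19134, 0.04878×(-3.02042)=-0.14734, 0.70732×(-0.34628)=-0.24493, 0.02439×(-3.71357)=-0.09057, 0.02439×(-3.71357)=-0.09057, 0.09756×(-2.32728)=-0.22705.
Sum = -1.08238, so H' = 1.082.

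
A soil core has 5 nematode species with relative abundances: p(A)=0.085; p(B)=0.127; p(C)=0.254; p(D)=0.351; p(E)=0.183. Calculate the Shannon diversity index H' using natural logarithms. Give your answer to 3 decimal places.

Each pᵢ ln pᵢ term (working shown to 5 dp, full precision carried): 0.085×(-2.46510)=-0.20953, 0.127×(-2.06357)=-0.26207, 0.254×(-1.37042)=-0.34809, 0.351×(-1.04697)=-0.36749, 0.183×(-1.69827)=-0.31078.
Sum = -1.49796, so H' = 1.498.

1.498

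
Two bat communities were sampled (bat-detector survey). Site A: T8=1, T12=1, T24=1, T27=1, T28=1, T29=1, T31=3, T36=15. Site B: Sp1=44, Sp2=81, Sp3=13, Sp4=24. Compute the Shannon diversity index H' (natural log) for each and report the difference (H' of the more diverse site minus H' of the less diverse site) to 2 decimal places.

Site A: N=24, proportions 0.0417, 0.0417, 0.0417, 0.0417, 0.0417, 0.0417, 0.125, 0.625, giving H' = 1.3482 (working shown to 4 dp, full precision carried).
Site B: N=162, proportions 0.2716, 0.5, 0.0802, 0.1481, giving H' = 1.1859.
Difference = |1.3482 − 1.1859| = 0.1623, i.e. 0.16 to 2 decimal places.

0.16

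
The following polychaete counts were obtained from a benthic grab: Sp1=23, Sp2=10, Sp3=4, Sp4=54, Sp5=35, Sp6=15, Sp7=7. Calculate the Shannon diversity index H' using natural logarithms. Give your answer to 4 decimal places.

Total N = 23+10+4+54+35+15+7 = 148, so the proportions are 0.155405, 0.067568, 0.027027, 0.364865, 0.236486, 0.101351, 0.047297 (working shown to 6 dp, full precision carried).
Each pᵢ ln pᵢ term: 0.155405×(-1.861718)=-0.289321, 0.067568×(-2.694627)=-0.182069, 0.027027×(-3.610918)=-0.097592, 0.364865×(-1.008228)=-0.367867, 0.236486×(-1.441864)=-0.340981, 0.101351×(-2.289162)=-0.232010, 0.047297×(-3.051302)=-0.144318.
Sum = -1.654159, so H' = 1.6542.

1.6542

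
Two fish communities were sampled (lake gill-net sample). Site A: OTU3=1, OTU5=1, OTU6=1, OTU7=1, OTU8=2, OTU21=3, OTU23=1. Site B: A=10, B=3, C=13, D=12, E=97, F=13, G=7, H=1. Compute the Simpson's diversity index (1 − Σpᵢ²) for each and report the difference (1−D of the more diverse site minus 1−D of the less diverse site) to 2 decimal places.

Site A: N=10, proportions 0.1, 0.1, 0.1, 0.1, 0.2, 0.3, 0.1, giving 1−D = 0.8200 (working shown to 4 dp, full precision carried).
Site B: N=156, proportions 0.0641, 0.0192, 0.0833, 0.0769, 0.6218, 0.0833, 0.0449, 0.0064, giving 1−D = 0.5870.
Difference = |0.8200 − 0.5870| = 0.2330, i.e. 0.23 to 2 decimal places.

0.23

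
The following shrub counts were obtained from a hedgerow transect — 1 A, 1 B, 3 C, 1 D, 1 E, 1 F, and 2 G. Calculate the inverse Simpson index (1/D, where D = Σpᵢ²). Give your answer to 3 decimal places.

5.556

Total N = 1+1+3+1+1+1+2 = 10, so the proportions are 0.1, 0.1, 0.3, 0.1, 0.1, 0.1, 0.2 (working shown to 7 dp, full precision carried).
D = 0.1² + 0.1² + 0.3² + 0.1² + 0.1² + 0.1² + 0.2² = 0.0100000 + 0.0100000 + 0.0900000 + 0.0100000 + 0.0100000 + 0.0100000 + 0.0400000 = 0.1800000.
So 1/D = 5.55556, i.e. 5.556 to 3 decimal places.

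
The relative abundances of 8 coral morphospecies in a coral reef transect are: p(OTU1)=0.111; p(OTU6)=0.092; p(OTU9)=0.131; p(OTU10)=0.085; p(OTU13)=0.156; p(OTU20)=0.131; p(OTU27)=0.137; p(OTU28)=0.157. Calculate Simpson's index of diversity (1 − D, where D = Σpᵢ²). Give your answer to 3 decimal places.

0.870

D = 0.111² + 0.092² + 0.131² + 0.085² + 0.156² + 0.131² + 0.137² + 0.157² = 0.01232 + 0.00846 + 0.01716 + 0.00723 + 0.02434 + 0.01716 + 0.01877 + 0.02465 = 0.13009 (working shown to 5 dp, full precision carried).
So 1 − D = 0.86991, i.e. 0.870 to 3 decimal places.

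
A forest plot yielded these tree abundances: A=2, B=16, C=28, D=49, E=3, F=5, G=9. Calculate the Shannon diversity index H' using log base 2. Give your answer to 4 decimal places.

2.1590

Total N = 2+16+28+49+3+5+9 = 112, so the proportions are 0.017857, 0.142857, 0.25, 0.4375, 0.026786, 0.044643, 0.080357 (working shown to 6 dp, full precision carried).
Each pᵢ log₂ pᵢ term: 0.017857×(-5.807355)=-0.103703, 0.142857×(-2.807355)=-0.401051, 0.25×(-2.000000)=-0.500000, 0.4375×(-1.192645)=-0.521782, 0.026786×(-5.222392)=-0.139886, 0.044643×(-4.485427)=-0.200242, 0.080357×(-3.637430)=-0.292293.
Sum = -2.158957, so H' = 2.1590.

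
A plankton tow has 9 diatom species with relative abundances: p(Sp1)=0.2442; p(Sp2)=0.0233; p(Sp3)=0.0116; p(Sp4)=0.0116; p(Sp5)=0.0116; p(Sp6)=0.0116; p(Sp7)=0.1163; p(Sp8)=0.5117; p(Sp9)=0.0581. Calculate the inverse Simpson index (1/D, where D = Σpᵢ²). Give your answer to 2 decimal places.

2.95

D = 0.2442² + 0.0233² + 0.0116² + 0.0116² + 0.0116² + 0.0116² + 0.1163² + 0.5117² + 0.0581² = 0.05963 + 0.00054 + 0.00013 + 0.00013 + 0.00013 + 0.00013 + 0.01353 + 0.26184 + 0.00338 = 0.33945 (working shown to 5 dp, full precision carried).
So 1/D = 2.9459, i.e. 2.95 to 2 decimal places.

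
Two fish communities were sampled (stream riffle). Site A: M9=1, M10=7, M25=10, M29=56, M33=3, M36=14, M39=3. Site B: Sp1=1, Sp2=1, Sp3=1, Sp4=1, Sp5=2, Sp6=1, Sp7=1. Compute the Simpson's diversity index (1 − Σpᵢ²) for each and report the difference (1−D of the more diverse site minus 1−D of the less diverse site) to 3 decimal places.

Site A: N=94, proportions 0.01064, 0.07447, 0.10638, 0.59574, 0.03191, 0.14894, 0.03191, giving 1−D = 0.60389 (working shown to 5 dp, full precision carried).
Site B: N=8, proportions 0.125, 0.125, 0.125, 0.125, 0.25, 0.125, 0.125, giving 1−D = 0.84375.
Difference = |0.60389 − 0.84375| = 0.23986, i.e. 0.240 to 3 decimal places.

0.240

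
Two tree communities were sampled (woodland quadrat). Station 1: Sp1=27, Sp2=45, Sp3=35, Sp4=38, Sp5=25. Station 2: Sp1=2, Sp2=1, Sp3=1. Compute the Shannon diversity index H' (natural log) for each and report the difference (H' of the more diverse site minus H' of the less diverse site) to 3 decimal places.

Station 1: N=170, proportions 0.15882, 0.26471, 0.20588, 0.22353, 0.14706, giving H' = 1.58624 (working shown to 5 dp, full precision carried).
Station 2: N=4, proportions 0.5, 0.25, 0.25, giving H' = 1.03972.
Difference = |1.58624 − 1.03972| = 0.54652, i.e. 0.547 to 3 decimal places.

0.547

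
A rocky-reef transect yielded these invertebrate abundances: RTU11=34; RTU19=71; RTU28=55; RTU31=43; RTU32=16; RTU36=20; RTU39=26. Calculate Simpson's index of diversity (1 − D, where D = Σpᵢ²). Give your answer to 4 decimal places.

0.8234

Total N = 34+71+55+43+16+20+26 = 265, so the proportions are 0.128302, 0.267925, 0.207547, 0.162264, 0.060377, 0.075472, 0.098113 (working shown to 6 dp, full precision carried).
D = 0.128302² + 0.267925² + 0.207547² + 0.162264² + 0.060377² + 0.075472² + 0.098113² = 0.016461 + 0.071784 + 0.043076 + 0.026330 + 0.003645 + 0.005696 + 0.009626 = 0.176618.
So 1 − D = 0.823382, i.e. 0.8234 to 4 decimal places.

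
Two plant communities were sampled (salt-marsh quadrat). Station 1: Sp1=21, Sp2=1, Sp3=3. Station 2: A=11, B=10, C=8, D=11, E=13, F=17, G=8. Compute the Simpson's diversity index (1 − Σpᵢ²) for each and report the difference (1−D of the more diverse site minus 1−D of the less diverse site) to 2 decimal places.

Station 1: N=25, proportions 0.84, 0.04, 0.12, giving 1−D = 0.2784 (working shown to 4 dp, full precision carried).
Station 2: N=78, proportions 0.141, 0.1282, 0.1026, 0.141, 0.1667, 0.2179, 0.1026, giving 1−D = 0.8475.
Difference = |0.2784 − 0.8475| = 0.5691, i.e. 0.57 to 2 decimal places.

0.57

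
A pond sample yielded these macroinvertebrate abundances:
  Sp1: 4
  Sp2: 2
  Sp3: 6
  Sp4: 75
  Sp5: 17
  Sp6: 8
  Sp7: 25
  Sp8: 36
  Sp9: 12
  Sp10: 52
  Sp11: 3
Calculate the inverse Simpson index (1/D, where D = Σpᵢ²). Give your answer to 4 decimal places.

Total N = 4+2+6+75+17+8+25+36+12+52+3 = 240, so the proportions are 0.01666667, 0.00833333, 0.025, 0.3125, 0.07083333, 0.03333333, 0.10416667, 0.15, 0.05, 0.21666667, 0.0125 (working shown to 8 dp, full precision carried).
D = 0.01666667² + 0.00833333² + 0.025² + 0.3125² + 0.07083333² + 0.03333333² + 0.10416667² + 0.15² + 0.05² + 0.21666667² + 0.0125² = 0.00027778 + 0.00006944 + 0.00062500 + 0.09765625 + 0.00501736 + 0.00111111 + 0.01085069 + 0.02250000 + 0.00250000 + 0.04694444 + 0.00015625 = 0.18770833.
So 1/D = 5.327414, i.e. 5.3274 to 4 decimal places.

5.3274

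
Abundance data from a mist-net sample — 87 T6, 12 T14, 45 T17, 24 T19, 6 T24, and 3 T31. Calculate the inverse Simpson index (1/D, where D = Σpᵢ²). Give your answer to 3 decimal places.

Total N = 87+12+45+24+6+3 = 177, so the proportions are 0.491525, 0.067797, 0.254237, 0.135593, 0.033898, 0.016949 (working shown to 6 dp, full precision carried).
D = 0.491525² + 0.067797² + 0.254237² + 0.135593² + 0.033898² + 0.016949² = 0.241597 + 0.004596 + 0.064637 + 0.018386 + 0.001149 + 0.000287 = 0.330652.
So 1/D = 3.02433, i.e. 3.024 to 3 decimal places.

3.024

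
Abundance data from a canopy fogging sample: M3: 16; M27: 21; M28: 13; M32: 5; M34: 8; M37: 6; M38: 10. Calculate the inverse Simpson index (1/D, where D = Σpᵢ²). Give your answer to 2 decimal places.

5.72

Total N = 16+21+13+5+8+6+10 = 79, so the proportions are 0.202532, 0.265823, 0.164557, 0.063291, 0.101266, 0.075949, 0.126582 (working shown to 6 dp, full precision carried).
D = 0.202532² + 0.265823² + 0.164557² + 0.063291² + 0.101266² + 0.075949² + 0.126582² = 0.041019 + 0.070662 + 0.027079 + 0.004006 + 0.010255 + 0.005768 + 0.016023 = 0.174812.
So 1/D = 5.7204, i.e. 5.72 to 2 decimal places.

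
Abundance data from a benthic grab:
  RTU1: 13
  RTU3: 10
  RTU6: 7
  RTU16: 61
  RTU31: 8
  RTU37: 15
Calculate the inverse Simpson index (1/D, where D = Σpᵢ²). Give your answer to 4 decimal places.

Total N = 13+10+7+61+8+15 = 114, so the proportions are 0.1140351, 0.0877193, 0.0614035, 0.5350877, 0.0701754, 0.1315789 (working shown to 7 dp, full precision carried).
D = 0.1140351² + 0.0877193² + 0.0614035² + 0.5350877² + 0.0701754² + 0.1315789² = 0.0130040 + 0.0076947 + 0.0037704 + 0.2863189 + 0.0049246 + 0.0173130 = 0.3330255.
So 1/D = 3.002773, i.e. 3.0028 to 4 decimal places.

3.0028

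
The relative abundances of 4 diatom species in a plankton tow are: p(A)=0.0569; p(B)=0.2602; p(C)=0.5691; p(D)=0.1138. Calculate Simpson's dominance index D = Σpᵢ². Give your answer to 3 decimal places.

D = 0.0569² + 0.2602² + 0.5691² + 0.1138² = 0.00324 + 0.06770 + 0.32387 + 0.01295 = 0.40777 (working shown to 5 dp, full precision carried).
To 3 decimal places, D = 0.408.

0.408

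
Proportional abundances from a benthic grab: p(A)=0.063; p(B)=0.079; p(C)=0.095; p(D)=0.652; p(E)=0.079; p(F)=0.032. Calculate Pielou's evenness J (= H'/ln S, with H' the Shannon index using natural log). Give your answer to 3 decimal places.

H' = −Σ pᵢ ln pᵢ = −((-0.17417) + (-0.20053) + (-0.22362) + (-0.27887) + (-0.20053) + (-0.11014)) = 1.18785 (working shown to 5 dp, full precision carried).
With S = 6 species, ln S = 1.79176, so J = 1.18785/1.79176 = 0.66295, i.e. 0.663 to 3 decimal places.

0.663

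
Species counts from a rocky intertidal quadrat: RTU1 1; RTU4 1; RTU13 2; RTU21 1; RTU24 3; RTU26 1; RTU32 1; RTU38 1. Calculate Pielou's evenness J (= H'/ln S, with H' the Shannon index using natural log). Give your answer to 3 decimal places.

0.948

Total N = 1+1+2+1+3+1+1+1 = 11, so the proportions are 0.09091, 0.09091, 0.18182, 0.09091, 0.27273, 0.09091, 0.09091, 0.09091 (working shown to 5 dp, full precision carried).
H' = −Σ pᵢ ln pᵢ = −((-0.21799) + (-0.21799) + (-0.30995) + (-0.21799) + (-0.35435) + (-0.21799) + (-0.21799) + (-0.21799)) = 1.97225.
With S = 8 species, ln S = 2.07944, so J = 1.97225/2.07944 = 0.94845, i.e. 0.948 to 3 decimal places.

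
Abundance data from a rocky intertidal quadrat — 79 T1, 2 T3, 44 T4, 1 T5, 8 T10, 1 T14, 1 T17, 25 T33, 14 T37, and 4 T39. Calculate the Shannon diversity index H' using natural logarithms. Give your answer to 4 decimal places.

Total N = 79+2+44+1+8+1+1+25+14+4 = 179, so the proportions are 0.4413408, 0.0111732, 0.2458101, 0.0055866, 0.0446927, 0.0055866, 0.0055866, 0.1396648, 0.0782123, 0.0223464 (working shown to 7 dp, full precision carried).
Each pᵢ ln pᵢ term: 0.4413408×(-0.8179380)=-0.3609894, 0.0111732×(-4.4942386)=-0.0502150, 0.2458101×(-1.4031962)=-0.3449197, 0.0055866×(-5.1873858)=-0.0289798, 0.0446927×(-3.1079443)=-0.1389025, 0.0055866×(-5.1873858)=-0.0289798, 0.0055866×(-5.1873858)=-0.0289798, 0.1396648×(-1.9685100)=-0.2749316, 0.0782123×(-2.5483285)=-0.1993106, 0.0223464×(-3.8010914)=-0.0849406.
Sum = -1.5411488, so H' = 1.5411.

1.5411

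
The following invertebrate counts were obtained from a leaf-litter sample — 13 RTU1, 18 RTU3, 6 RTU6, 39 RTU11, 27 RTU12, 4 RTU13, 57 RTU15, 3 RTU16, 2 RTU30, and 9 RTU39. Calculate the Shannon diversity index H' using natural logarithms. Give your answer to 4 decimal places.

Total N = 13+18+6+39+27+4+57+3+2+9 = 178, so the proportions are 0.073034, 0.101124, 0.033708, 0.219101, 0.151685, 0.022472, 0.320225, 0.016854, 0.011236, 0.050562 (working shown to 6 dp, full precision carried).
Each pᵢ ln pᵢ term: 0.073034×(-2.616834)=-0.191117, 0.101124×(-2.291412)=-0.231716, 0.033708×(-3.390024)=-0.114270, 0.219101×(-1.518222)=-0.332644, 0.151685×(-1.885947)=-0.286071, 0.022472×(-3.795489)=-0.085292, 0.320225×(-1.138732)=-0.364650, 0.016854×(-4.083171)=-0.068817, 0.011236×(-4.488636)=-0.050434, 0.050562×(-2.984559)=-0.150905.
Sum = -1.875916, so H' = 1.8759.

1.8759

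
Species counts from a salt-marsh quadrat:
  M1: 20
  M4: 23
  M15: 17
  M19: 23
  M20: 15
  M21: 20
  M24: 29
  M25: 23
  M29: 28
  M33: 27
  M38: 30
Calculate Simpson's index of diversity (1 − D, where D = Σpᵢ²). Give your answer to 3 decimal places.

0.905

Total N = 20+23+17+23+15+20+29+23+28+27+30 = 255, so the proportions are 0.07843, 0.0902, 0.06667, 0.0902, 0.05882, 0.07843, 0.11373, 0.0902, 0.1098, 0.10588, 0.11765 (working shown to 5 dp, full precision carried).
D = 0.07843² + 0.0902² + 0.06667² + 0.0902² + 0.05882² + 0.07843² + 0.11373² + 0.0902² + 0.1098² + 0.10588² + 0.11765² = 0.00615 + 0.00814 + 0.00444 + 0.00814 + 0.00346 + 0.00615 + 0.01293 + 0.00814 + 0.01206 + 0.01121 + 0.01384 = 0.09466.
So 1 − D = 0.90534, i.e. 0.905 to 3 decimal places.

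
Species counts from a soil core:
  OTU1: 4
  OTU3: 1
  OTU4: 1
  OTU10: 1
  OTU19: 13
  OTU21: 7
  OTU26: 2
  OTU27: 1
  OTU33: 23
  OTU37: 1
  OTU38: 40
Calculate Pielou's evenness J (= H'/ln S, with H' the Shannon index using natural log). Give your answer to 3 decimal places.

0.681

Total N = 4+1+1+1+13+7+2+1+23+1+40 = 94, so the proportions are 0.04255, 0.01064, 0.01064, 0.01064, 0.1383, 0.07447, 0.02128, 0.01064, 0.24468, 0.01064, 0.42553 (working shown to 5 dp, full precision carried).
H' = −Σ pᵢ ln pᵢ = −((-0.13434) + (-0.04833) + (-0.04833) + (-0.04833) + (-0.27360) + (-0.19342) + (-0.08192) + (-0.04833) + (-0.34446) + (-0.04833) + (-0.36358)) = 1.63299.
With S = 11 species, ln S = 2.39790, so J = 1.63299/2.39790 = 0.68101, i.e. 0.681 to 3 decimal places.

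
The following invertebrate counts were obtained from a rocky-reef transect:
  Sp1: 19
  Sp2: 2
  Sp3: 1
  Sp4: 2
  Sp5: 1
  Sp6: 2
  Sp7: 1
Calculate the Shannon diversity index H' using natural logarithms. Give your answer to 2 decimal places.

1.19

Total N = 19+2+1+2+1+2+1 = 28, so the proportions are 0.6786, 0.0714, 0.0357, 0.0714, 0.0357, 0.0714, 0.0357 (working shown to 4 dp, full precision carried).
Each pᵢ ln pᵢ term: 0.6786×(-0.3878)=-0.2631, 0.0714×(-2.6391)=-0.1885, 0.0357×(-3.3322)=-0.1190, 0.0714×(-2.6391)=-0.1885, 0.0357×(-3.3322)=-0.1190, 0.0714×(-2.6391)=-0.1885, 0.0357×(-3.3322)=-0.1190.
Sum = -1.1857, so H' = 1.19.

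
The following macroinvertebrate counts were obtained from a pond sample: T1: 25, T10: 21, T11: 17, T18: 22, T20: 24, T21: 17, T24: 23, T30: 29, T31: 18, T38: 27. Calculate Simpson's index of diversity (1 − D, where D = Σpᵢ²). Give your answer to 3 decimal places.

0.897

Total N = 25+21+17+22+24+17+23+29+18+27 = 223, so the proportions are 0.11211, 0.09417, 0.07623, 0.09865, 0.10762, 0.07623, 0.10314, 0.13004, 0.08072, 0.12108 (working shown to 5 dp, full precision carried).
D = 0.11211² + 0.09417² + 0.07623² + 0.09865² + 0.10762² + 0.07623² + 0.10314² + 0.13004² + 0.08072² + 0.12108² = 0.01257 + 0.00887 + 0.00581 + 0.00973 + 0.01158 + 0.00581 + 0.01064 + 0.01691 + 0.00652 + 0.01466 = 0.10310.
So 1 − D = 0.89690, i.e. 0.897 to 3 decimal places.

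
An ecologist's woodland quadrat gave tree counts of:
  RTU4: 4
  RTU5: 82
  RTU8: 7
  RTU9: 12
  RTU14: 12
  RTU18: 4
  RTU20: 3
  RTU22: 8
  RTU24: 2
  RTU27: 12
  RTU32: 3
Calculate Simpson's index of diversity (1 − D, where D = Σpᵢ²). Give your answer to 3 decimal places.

Total N = 4+82+7+12+12+4+3+8+2+12+3 = 149, so the proportions are 0.02685, 0.55034, 0.04698, 0.08054, 0.08054, 0.02685, 0.02013, 0.05369, 0.01342, 0.08054, 0.02013 (working shown to 5 dp, full precision carried).
D = 0.02685² + 0.55034² + 0.04698² + 0.08054² + 0.08054² + 0.02685² + 0.02013² + 0.05369² + 0.01342² + 0.08054² + 0.02013² = 0.00072 + 0.30287 + 0.00221 + 0.00649 + 0.00649 + 0.00072 + 0.00041 + 0.00288 + 0.00018 + 0.00649 + 0.00041 = 0.32985.
So 1 − D = 0.67015, i.e. 0.670 to 3 decimal places.

0.670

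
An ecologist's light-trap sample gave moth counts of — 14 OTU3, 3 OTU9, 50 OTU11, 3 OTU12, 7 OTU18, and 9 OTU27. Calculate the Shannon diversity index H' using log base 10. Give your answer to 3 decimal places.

Total N = 14+3+50+3+7+9 = 86, so the proportions are 0.16279, 0.03488, 0.5814, 0.03488, 0.0814, 0.10465 (working shown to 5 dp, full precision carried).
Each pᵢ log₁₀ pᵢ term: 0.16279×(-0.78837)=-0.12834, 0.03488×(-1.45738)=-0.05084, 0.5814×(-0.23553)=-0.13694, 0.03488×(-1.45738)=-0.05084, 0.0814×(-1.08940)=-0.08867, 0.10465×(-0.98026)=-0.10258.
Sum = -0.55821, so H' = 0.558.

0.558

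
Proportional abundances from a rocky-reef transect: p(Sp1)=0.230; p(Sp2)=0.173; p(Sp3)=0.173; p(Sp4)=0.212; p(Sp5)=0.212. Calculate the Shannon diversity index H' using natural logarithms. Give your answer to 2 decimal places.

Each pᵢ ln pᵢ term (working shown to 4 dp, full precision carried): 0.23×(-1.4697)=-0.3380, 0.173×(-1.7545)=-0.3035, 0.173×(-1.7545)=-0.3035, 0.212×(-1.5512)=-0.3288, 0.212×(-1.5512)=-0.3288.
Sum = -1.6028, so H' = 1.60.

1.60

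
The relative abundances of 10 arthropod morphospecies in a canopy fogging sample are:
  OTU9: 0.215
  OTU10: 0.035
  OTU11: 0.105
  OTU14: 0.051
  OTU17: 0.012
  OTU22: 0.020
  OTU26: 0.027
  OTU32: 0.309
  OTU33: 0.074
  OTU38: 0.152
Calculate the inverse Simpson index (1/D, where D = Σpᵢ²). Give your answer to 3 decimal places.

5.365

D = 0.215² + 0.035² + 0.105² + 0.051² + 0.012² + 0.02² + 0.027² + 0.309² + 0.074² + 0.152² = 0.0462250 + 0.0012250 + 0.0110250 + 0.0026010 + 0.0001440 + 0.0004000 + 0.0007290 + 0.0954810 + 0.0054760 + 0.0231040 = 0.1864100 (working shown to 7 dp, full precision carried).
So 1/D = 5.36452, i.e. 5.365 to 3 decimal places.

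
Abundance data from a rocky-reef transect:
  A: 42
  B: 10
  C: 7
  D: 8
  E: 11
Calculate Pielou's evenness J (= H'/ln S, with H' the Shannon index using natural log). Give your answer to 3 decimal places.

0.822

Total N = 42+10+7+8+11 = 78, so the proportions are 0.53846, 0.12821, 0.08974, 0.10256, 0.14103 (working shown to 5 dp, full precision carried).
H' = −Σ pᵢ ln pᵢ = −((-0.33333) + (-0.26335) + (-0.21635) + (-0.23357) + (-0.27624)) = 1.32284.
With S = 5 species, ln S = 1.60944, so J = 1.32284/1.60944 = 0.82193, i.e. 0.822 to 3 decimal places.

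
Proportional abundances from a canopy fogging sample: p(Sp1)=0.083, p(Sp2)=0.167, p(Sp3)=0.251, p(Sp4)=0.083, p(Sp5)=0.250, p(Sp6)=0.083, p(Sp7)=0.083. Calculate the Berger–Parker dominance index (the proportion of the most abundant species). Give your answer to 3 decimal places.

0.251

The largest proportion is 0.251, i.e. d = 0.251 to 3 decimal places.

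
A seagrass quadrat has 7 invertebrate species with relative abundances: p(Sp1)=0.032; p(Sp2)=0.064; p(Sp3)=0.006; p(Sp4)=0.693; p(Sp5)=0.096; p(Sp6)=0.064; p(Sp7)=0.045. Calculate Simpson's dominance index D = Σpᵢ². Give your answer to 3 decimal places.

D = 0.032² + 0.064² + 0.006² + 0.693² + 0.096² + 0.064² + 0.045² = 0.00102 + 0.00410 + 0.00004 + 0.48025 + 0.00922 + 0.00410 + 0.00202 = 0.50074 (working shown to 5 dp, full precision carried).
To 3 decimal places, D = 0.501.

0.501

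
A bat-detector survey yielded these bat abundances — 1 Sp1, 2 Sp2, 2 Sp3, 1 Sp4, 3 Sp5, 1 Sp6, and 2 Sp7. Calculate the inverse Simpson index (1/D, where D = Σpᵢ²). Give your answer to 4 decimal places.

6.0000

Total N = 1+2+2+1+3+1+2 = 12, so the proportions are 0.08333333, 0.16666667, 0.16666667, 0.08333333, 0.25, 0.08333333, 0.16666667 (working shown to 8 dp, full precision carried).
D = 0.08333333² + 0.16666667² + 0.16666667² + 0.08333333² + 0.25² + 0.08333333² + 0.16666667² = 0.00694444 + 0.02777778 + 0.02777778 + 0.00694444 + 0.06250000 + 0.00694444 + 0.02777778 = 0.16666667.
So 1/D = 6.000000, i.e. 6.0000 to 4 decimal places.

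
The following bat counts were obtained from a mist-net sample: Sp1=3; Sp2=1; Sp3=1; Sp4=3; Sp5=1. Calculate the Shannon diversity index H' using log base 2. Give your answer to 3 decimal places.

2.113

Total N = 3+1+1+3+1 = 9, so the proportions are 0.33333, 0.11111, 0.11111, 0.33333, 0.11111 (working shown to 5 dp, full precision carried).
Each pᵢ log₂ pᵢ term: 0.33333×(-1.58496)=-0.52832, 0.11111×(-3.16993)=-0.35221, 0.11111×(-3.16993)=-0.35221, 0.33333×(-1.58496)=-0.52832, 0.11111×(-3.16993)=-0.35221.
Sum = -2.11328, so H' = 2.113.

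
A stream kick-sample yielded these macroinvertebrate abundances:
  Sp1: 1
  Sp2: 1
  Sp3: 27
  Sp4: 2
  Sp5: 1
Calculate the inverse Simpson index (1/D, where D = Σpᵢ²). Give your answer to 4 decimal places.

1.3913

Total N = 1+1+27+2+1 = 32, so the proportions are 0.03125, 0.03125, 0.84375, 0.0625, 0.03125 (working shown to 7 dp, full precision carried).
D = 0.03125² + 0.03125² + 0.84375² + 0.0625² + 0.03125² = 0.0009766 + 0.0009766 + 0.7119141 + 0.0039062 + 0.0009766 = 0.7187500.
So 1/D = 1.391304, i.e. 1.3913 to 4 decimal places.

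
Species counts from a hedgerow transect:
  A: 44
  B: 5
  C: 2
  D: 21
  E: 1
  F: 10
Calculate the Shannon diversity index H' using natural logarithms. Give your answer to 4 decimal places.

1.2514

Total N = 44+5+2+21+1+10 = 83, so the proportions are 0.53012, 0.060241, 0.024096, 0.253012, 0.012048, 0.120482 (working shown to 6 dp, full precision carried).
Each pᵢ ln pᵢ term: 0.53012×(-0.634651)=-0.336441, 0.060241×(-2.809403)=-0.169241, 0.024096×(-3.725693)=-0.089776, 0.253012×(-1.374318)=-0.347719, 0.012048×(-4.418841)=-0.053239, 0.120482×(-2.116256)=-0.254971.
Sum = -1.251387, so H' = 1.2514.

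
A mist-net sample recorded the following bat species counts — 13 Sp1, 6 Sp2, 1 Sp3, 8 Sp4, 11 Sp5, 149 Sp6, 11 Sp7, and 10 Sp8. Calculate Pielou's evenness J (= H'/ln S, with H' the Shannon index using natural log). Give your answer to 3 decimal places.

0.539

Total N = 13+6+1+8+11+149+11+10 = 209, so the proportions are 0.0622, 0.02871, 0.00478, 0.03828, 0.05263, 0.71292, 0.05263, 0.04785 (working shown to 5 dp, full precision carried).
H' = −Σ pᵢ ln pᵢ = −((-0.17276) + (-0.10193) + (-0.02556) + (-0.12490) + (-0.15497) + (-0.24124) + (-0.15497) + (-0.14544)) = 1.12177.
With S = 8 species, ln S = 2.07944, so J = 1.12177/2.07944 = 0.53946, i.e. 0.539 to 3 decimal places.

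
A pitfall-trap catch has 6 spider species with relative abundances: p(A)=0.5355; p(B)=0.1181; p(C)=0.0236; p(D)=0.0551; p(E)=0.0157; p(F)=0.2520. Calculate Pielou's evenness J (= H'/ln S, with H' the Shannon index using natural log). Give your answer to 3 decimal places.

0.696

H' = −Σ pᵢ ln pᵢ = −((-0.33445) + (-0.25229) + (-0.08842) + (-0.15971) + (-0.06522) + (-0.34734)) = 1.24743 (working shown to 5 dp, full precision carried).
With S = 6 species, ln S = 1.79176, so J = 1.24743/1.79176 = 0.69620, i.e. 0.696 to 3 decimal places.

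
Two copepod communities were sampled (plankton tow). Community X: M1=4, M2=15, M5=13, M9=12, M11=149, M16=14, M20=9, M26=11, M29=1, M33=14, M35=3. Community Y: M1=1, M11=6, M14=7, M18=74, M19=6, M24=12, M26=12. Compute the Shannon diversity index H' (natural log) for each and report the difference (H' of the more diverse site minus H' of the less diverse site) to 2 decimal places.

0.24

Community X: N=245, proportions 0.0163, 0.0612, 0.0531, 0.049, 0.6082, 0.0571, 0.0367, 0.0449, 0.0041, 0.0571, 0.0122, giving H' = 1.5084 (working shown to 4 dp, full precision carried).
Community Y: N=118, proportions 0.0085, 0.0508, 0.0593, 0.6271, 0.0508, 0.1017, 0.1017, giving H' = 1.2685.
Difference = |1.5084 − 1.2685| = 0.2399, i.e. 0.24 to 2 decimal places.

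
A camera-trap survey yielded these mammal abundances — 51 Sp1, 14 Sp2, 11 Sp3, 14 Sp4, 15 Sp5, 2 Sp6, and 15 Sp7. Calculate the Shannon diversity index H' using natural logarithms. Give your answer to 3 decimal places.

1.661

Total N = 51+14+11+14+15+2+15 = 122, so the proportions are 0.41803, 0.11475, 0.09016, 0.11475, 0.12295, 0.01639, 0.12295 (working shown to 5 dp, full precision carried).
Each pᵢ ln pᵢ term: 0.41803×(-0.87220)=-0.36461, 0.11475×(-2.16496)=-0.24844, 0.09016×(-2.40613)=-0.21695, 0.11475×(-2.16496)=-0.24844, 0.12295×(-2.09597)=-0.25770, 0.01639×(-4.11087)=-0.06739, 0.12295×(-2.09597)=-0.25770.
Sum = -1.66122, so H' = 1.661.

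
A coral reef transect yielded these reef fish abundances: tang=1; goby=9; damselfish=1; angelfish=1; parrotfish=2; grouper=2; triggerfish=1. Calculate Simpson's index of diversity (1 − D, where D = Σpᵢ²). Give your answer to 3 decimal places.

Total N = 1+9+1+1+2+2+1 = 17, so the proportions are 0.05882, 0.52941, 0.05882, 0.05882, 0.11765, 0.11765, 0.05882 (working shown to 5 dp, full precision carried).
D = 0.05882² + 0.52941² + 0.05882² + 0.05882² + 0.11765² + 0.11765² + 0.05882² = 0.00346 + 0.28028 + 0.00346 + 0.00346 + 0.01384 + 0.01384 + 0.00346 = 0.32180.
So 1 − D = 0.67820, i.e. 0.678 to 3 decimal places.

0.678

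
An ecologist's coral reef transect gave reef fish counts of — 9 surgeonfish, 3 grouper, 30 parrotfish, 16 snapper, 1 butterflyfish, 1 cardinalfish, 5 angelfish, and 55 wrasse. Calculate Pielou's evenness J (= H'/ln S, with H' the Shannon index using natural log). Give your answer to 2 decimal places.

Total N = 9+3+30+16+1+1+5+55 = 120, so the proportions are 0.075, 0.025, 0.25, 0.1333, 0.0083, 0.0083, 0.0417, 0.4583 (working shown to 4 dp, full precision carried).
H' = −Σ pᵢ ln pᵢ = −((-0.1943) + (-0.0922) + (-0.3466) + (-0.2687) + (-0.0399) + (-0.0399) + (-0.1324) + (-0.3576)) = 1.4715.
With S = 8 species, ln S = 2.0794, so J = 1.4715/2.0794 = 0.7076, i.e. 0.71 to 2 decimal places.

0.71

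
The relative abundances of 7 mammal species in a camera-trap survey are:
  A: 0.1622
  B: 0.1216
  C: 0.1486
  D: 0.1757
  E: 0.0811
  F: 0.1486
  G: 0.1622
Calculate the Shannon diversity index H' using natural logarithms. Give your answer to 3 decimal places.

Each pᵢ ln pᵢ term (working shown to 5 dp, full precision carried): 0.1622×(-1.81893)=-0.29503, 0.1216×(-2.10702)=-0.25621, 0.1486×(-1.90650)=-0.28331, 0.1757×(-1.73898)=-0.30554, 0.0811×(-2.51207)=-0.20373, 0.1486×(-1.90650)=-0.28331, 0.1622×(-1.81893)=-0.29503.
Sum = -1.92215, so H' = 1.922.

1.922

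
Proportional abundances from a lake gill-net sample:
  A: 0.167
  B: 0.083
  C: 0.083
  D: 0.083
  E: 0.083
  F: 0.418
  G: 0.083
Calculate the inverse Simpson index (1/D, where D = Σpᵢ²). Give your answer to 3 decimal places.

4.218

D = 0.167² + 0.083² + 0.083² + 0.083² + 0.083² + 0.418² + 0.083² = 0.0278890 + 0.0068890 + 0.0068890 + 0.0068890 + 0.0068890 + 0.1747240 + 0.0068890 = 0.2370580 (working shown to 7 dp, full precision carried).
So 1/D = 4.21838, i.e. 4.218 to 3 decimal places.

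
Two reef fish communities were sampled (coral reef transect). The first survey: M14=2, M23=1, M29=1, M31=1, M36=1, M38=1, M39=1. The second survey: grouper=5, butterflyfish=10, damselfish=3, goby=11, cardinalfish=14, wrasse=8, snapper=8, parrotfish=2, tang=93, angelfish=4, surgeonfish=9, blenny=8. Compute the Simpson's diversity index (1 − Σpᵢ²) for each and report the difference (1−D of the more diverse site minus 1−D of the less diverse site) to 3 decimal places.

The first survey: N=8, proportions 0.25, 0.125, 0.125, 0.125, 0.125, 0.125, 0.125, giving 1−D = 0.84375 (working shown to 5 dp, full precision carried).
The second survey: N=175, proportions 0.02857, 0.05714, 0.01714, 0.06286, 0.08, 0.04571, 0.04571, 0.01143, 0.53143, 0.02286, 0.05143, 0.04571, giving 1−D = 0.69329.
Difference = |0.84375 − 0.69329| = 0.15046, i.e. 0.150 to 3 decimal places.

0.150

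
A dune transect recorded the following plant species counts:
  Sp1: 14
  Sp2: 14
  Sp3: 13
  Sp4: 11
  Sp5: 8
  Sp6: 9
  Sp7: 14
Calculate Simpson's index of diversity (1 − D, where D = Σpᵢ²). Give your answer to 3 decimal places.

Total N = 14+14+13+11+8+9+14 = 83, so the proportions are 0.16867, 0.16867, 0.15663, 0.13253, 0.09639, 0.10843, 0.16867 (working shown to 5 dp, full precision carried).
D = 0.16867² + 0.16867² + 0.15663² + 0.13253² + 0.09639² + 0.10843² + 0.16867² = 0.02845 + 0.02845 + 0.02453 + 0.01756 + 0.00929 + 0.01176 + 0.02845 = 0.14850.
So 1 − D = 0.85150, i.e. 0.852 to 3 decimal places.

0.852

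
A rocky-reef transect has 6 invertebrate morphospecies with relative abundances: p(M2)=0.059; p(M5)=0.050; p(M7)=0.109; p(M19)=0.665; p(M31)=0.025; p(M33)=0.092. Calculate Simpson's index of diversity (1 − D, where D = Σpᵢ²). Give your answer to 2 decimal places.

0.53

D = 0.059² + 0.05² + 0.109² + 0.665² + 0.025² + 0.092² = 0.0035 + 0.0025 + 0.0119 + 0.4422 + 0.0006 + 0.0085 = 0.4692 (working shown to 4 dp, full precision carried).
So 1 − D = 0.5308, i.e. 0.53 to 2 decimal places.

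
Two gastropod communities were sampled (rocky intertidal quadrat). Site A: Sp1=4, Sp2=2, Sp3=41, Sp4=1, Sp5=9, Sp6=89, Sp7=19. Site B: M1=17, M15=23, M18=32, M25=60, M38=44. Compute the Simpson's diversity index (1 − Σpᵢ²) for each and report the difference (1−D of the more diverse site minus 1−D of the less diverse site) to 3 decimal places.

0.132

Site A: N=165, proportions 0.024242, 0.012121, 0.248485, 0.006061, 0.054545, 0.539394, 0.115152, giving 1−D = 0.630303 (working shown to 6 dp, full precision carried).
Site B: N=176, proportions 0.096591, 0.130682, 0.181818, 0.340909, 0.25, giving 1−D = 0.761816.
Difference = |0.630303 − 0.761816| = 0.131513, i.e. 0.132 to 3 decimal places.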